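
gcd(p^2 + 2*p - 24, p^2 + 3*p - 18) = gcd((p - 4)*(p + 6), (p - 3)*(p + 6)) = p + 6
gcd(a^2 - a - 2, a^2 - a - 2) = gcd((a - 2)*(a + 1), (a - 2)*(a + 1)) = a^2 - a - 2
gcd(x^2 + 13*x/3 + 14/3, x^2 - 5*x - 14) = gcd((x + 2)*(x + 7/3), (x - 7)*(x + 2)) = x + 2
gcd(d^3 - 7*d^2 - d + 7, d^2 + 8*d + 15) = 1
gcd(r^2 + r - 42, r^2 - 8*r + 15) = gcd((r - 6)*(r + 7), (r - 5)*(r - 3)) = 1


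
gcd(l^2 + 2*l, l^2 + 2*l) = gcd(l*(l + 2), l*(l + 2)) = l^2 + 2*l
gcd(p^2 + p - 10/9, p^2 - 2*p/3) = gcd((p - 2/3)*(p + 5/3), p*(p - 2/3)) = p - 2/3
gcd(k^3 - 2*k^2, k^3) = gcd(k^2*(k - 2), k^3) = k^2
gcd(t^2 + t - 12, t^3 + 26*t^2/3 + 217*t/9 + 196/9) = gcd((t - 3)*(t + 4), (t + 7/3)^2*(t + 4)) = t + 4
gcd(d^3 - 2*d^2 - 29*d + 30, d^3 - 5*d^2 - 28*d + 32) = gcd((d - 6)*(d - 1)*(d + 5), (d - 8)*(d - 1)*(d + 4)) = d - 1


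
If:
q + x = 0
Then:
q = -x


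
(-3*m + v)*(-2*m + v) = 6*m^2 - 5*m*v + v^2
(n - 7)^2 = n^2 - 14*n + 49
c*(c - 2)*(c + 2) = c^3 - 4*c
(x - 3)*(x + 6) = x^2 + 3*x - 18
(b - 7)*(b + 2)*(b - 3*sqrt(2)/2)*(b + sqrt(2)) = b^4 - 5*b^3 - sqrt(2)*b^3/2 - 17*b^2 + 5*sqrt(2)*b^2/2 + 7*sqrt(2)*b + 15*b + 42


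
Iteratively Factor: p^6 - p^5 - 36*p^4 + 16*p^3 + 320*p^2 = (p)*(p^5 - p^4 - 36*p^3 + 16*p^2 + 320*p) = p*(p - 4)*(p^4 + 3*p^3 - 24*p^2 - 80*p) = p*(p - 4)*(p + 4)*(p^3 - p^2 - 20*p) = p^2*(p - 4)*(p + 4)*(p^2 - p - 20) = p^2*(p - 5)*(p - 4)*(p + 4)*(p + 4)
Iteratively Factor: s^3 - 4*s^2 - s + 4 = (s + 1)*(s^2 - 5*s + 4) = (s - 4)*(s + 1)*(s - 1)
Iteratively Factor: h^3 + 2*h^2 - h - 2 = (h + 2)*(h^2 - 1) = (h - 1)*(h + 2)*(h + 1)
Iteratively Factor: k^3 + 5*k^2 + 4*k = (k + 4)*(k^2 + k) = (k + 1)*(k + 4)*(k)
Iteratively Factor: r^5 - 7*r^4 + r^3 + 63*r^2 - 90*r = (r)*(r^4 - 7*r^3 + r^2 + 63*r - 90) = r*(r - 2)*(r^3 - 5*r^2 - 9*r + 45) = r*(r - 5)*(r - 2)*(r^2 - 9) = r*(r - 5)*(r - 3)*(r - 2)*(r + 3)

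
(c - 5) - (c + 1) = -6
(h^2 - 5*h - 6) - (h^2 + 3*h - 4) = -8*h - 2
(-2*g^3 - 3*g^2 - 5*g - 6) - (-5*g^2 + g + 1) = -2*g^3 + 2*g^2 - 6*g - 7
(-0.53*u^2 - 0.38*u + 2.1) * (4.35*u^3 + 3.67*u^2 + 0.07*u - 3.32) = -2.3055*u^5 - 3.5981*u^4 + 7.7033*u^3 + 9.44*u^2 + 1.4086*u - 6.972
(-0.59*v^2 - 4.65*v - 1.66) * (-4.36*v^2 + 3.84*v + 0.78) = 2.5724*v^4 + 18.0084*v^3 - 11.0786*v^2 - 10.0014*v - 1.2948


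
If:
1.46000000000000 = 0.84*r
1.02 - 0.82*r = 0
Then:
No Solution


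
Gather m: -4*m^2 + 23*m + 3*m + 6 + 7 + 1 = -4*m^2 + 26*m + 14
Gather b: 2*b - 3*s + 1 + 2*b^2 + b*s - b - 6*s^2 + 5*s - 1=2*b^2 + b*(s + 1) - 6*s^2 + 2*s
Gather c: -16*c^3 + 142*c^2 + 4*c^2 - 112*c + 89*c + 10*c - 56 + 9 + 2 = -16*c^3 + 146*c^2 - 13*c - 45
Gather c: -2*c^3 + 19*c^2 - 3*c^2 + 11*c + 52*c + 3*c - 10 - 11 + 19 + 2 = -2*c^3 + 16*c^2 + 66*c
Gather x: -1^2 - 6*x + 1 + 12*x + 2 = 6*x + 2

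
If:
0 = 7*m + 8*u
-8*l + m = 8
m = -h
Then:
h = 8*u/7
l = -u/7 - 1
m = -8*u/7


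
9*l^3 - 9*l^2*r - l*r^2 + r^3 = (-3*l + r)*(-l + r)*(3*l + r)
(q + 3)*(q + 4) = q^2 + 7*q + 12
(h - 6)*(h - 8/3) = h^2 - 26*h/3 + 16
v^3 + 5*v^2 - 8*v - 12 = (v - 2)*(v + 1)*(v + 6)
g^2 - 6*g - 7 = (g - 7)*(g + 1)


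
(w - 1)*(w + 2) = w^2 + w - 2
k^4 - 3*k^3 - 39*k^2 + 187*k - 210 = (k - 5)*(k - 3)*(k - 2)*(k + 7)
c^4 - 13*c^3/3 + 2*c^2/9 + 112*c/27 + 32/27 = (c - 4)*(c - 4/3)*(c + 1/3)*(c + 2/3)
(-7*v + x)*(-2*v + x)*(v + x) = 14*v^3 + 5*v^2*x - 8*v*x^2 + x^3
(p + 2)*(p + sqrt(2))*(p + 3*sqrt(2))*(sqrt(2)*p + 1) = sqrt(2)*p^4 + 2*sqrt(2)*p^3 + 9*p^3 + 10*sqrt(2)*p^2 + 18*p^2 + 6*p + 20*sqrt(2)*p + 12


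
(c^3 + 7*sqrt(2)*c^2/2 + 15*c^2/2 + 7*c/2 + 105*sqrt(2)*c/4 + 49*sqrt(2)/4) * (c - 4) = c^4 + 7*c^3/2 + 7*sqrt(2)*c^3/2 - 53*c^2/2 + 49*sqrt(2)*c^2/4 - 371*sqrt(2)*c/4 - 14*c - 49*sqrt(2)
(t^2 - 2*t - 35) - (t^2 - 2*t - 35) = 0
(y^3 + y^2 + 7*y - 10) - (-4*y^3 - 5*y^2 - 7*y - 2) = 5*y^3 + 6*y^2 + 14*y - 8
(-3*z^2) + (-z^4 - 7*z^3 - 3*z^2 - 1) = -z^4 - 7*z^3 - 6*z^2 - 1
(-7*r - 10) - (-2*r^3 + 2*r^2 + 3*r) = 2*r^3 - 2*r^2 - 10*r - 10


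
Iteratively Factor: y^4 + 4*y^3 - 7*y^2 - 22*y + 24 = (y + 3)*(y^3 + y^2 - 10*y + 8) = (y + 3)*(y + 4)*(y^2 - 3*y + 2) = (y - 1)*(y + 3)*(y + 4)*(y - 2)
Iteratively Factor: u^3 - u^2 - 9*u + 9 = (u - 3)*(u^2 + 2*u - 3) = (u - 3)*(u + 3)*(u - 1)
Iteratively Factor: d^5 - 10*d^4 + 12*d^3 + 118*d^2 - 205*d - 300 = (d - 4)*(d^4 - 6*d^3 - 12*d^2 + 70*d + 75) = (d - 4)*(d + 3)*(d^3 - 9*d^2 + 15*d + 25) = (d - 5)*(d - 4)*(d + 3)*(d^2 - 4*d - 5) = (d - 5)^2*(d - 4)*(d + 3)*(d + 1)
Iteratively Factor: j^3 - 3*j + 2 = (j + 2)*(j^2 - 2*j + 1) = (j - 1)*(j + 2)*(j - 1)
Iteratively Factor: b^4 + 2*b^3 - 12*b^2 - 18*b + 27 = (b + 3)*(b^3 - b^2 - 9*b + 9) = (b + 3)^2*(b^2 - 4*b + 3) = (b - 3)*(b + 3)^2*(b - 1)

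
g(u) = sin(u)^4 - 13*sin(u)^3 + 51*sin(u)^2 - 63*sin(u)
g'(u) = 4*sin(u)^3*cos(u) - 39*sin(u)^2*cos(u) + 102*sin(u)*cos(u) - 63*cos(u)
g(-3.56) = -18.02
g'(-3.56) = 25.34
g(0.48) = -19.45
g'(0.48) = -21.13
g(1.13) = -24.21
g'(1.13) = 0.13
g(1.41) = -24.05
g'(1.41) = 0.57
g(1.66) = -24.02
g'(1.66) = -0.34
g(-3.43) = -14.09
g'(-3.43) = 35.52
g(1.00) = -24.15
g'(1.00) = -1.30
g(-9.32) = 7.16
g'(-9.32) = 73.69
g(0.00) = 0.00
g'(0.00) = -63.00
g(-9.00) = 35.56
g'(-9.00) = 101.99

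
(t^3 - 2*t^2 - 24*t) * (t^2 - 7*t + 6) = t^5 - 9*t^4 - 4*t^3 + 156*t^2 - 144*t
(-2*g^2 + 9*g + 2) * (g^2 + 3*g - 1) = -2*g^4 + 3*g^3 + 31*g^2 - 3*g - 2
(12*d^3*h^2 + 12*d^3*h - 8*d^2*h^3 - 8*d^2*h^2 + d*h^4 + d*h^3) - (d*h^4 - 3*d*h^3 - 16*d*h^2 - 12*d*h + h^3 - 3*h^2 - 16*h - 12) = 12*d^3*h^2 + 12*d^3*h - 8*d^2*h^3 - 8*d^2*h^2 + 4*d*h^3 + 16*d*h^2 + 12*d*h - h^3 + 3*h^2 + 16*h + 12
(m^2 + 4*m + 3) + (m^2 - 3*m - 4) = 2*m^2 + m - 1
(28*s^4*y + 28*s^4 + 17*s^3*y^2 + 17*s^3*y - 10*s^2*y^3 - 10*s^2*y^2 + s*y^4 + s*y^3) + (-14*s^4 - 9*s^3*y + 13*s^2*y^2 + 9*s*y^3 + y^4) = 28*s^4*y + 14*s^4 + 17*s^3*y^2 + 8*s^3*y - 10*s^2*y^3 + 3*s^2*y^2 + s*y^4 + 10*s*y^3 + y^4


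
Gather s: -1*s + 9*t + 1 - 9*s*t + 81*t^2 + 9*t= s*(-9*t - 1) + 81*t^2 + 18*t + 1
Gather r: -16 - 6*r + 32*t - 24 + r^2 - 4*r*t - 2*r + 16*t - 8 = r^2 + r*(-4*t - 8) + 48*t - 48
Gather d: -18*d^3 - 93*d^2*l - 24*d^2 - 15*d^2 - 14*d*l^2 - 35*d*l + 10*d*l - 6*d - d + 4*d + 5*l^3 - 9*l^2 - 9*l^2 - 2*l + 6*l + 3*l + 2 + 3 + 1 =-18*d^3 + d^2*(-93*l - 39) + d*(-14*l^2 - 25*l - 3) + 5*l^3 - 18*l^2 + 7*l + 6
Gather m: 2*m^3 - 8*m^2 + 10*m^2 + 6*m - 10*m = 2*m^3 + 2*m^2 - 4*m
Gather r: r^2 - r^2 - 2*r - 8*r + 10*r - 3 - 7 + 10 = 0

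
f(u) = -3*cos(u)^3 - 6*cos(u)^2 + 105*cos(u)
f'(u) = 9*sin(u)*cos(u)^2 + 12*sin(u)*cos(u) - 105*sin(u)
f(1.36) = 21.68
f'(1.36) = -99.84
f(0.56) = 82.83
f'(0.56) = -46.94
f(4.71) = -0.25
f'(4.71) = 105.03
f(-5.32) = 57.43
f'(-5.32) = -78.17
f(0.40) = 89.28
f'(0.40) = -33.61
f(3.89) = -78.98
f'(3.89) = 74.14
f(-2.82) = -102.46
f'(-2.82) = 34.23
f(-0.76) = 71.81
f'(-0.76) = 63.09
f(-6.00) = 92.63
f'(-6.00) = -23.80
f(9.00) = -98.38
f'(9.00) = -44.70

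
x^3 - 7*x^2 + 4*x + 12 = (x - 6)*(x - 2)*(x + 1)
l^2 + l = l*(l + 1)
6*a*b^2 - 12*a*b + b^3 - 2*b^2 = b*(6*a + b)*(b - 2)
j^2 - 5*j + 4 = (j - 4)*(j - 1)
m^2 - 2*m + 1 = (m - 1)^2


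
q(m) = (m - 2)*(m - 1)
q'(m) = 2*m - 3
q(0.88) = 0.13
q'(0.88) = -1.24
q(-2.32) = 14.34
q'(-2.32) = -7.64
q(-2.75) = 17.81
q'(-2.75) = -8.50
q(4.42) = 8.28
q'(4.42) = 5.84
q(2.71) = 1.21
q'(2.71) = 2.42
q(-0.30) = 2.99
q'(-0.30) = -3.60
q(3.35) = 3.17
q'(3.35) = 3.70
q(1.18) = -0.15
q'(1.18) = -0.64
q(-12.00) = 182.00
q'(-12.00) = -27.00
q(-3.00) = 20.00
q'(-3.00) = -9.00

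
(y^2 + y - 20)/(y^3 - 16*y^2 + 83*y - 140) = (y + 5)/(y^2 - 12*y + 35)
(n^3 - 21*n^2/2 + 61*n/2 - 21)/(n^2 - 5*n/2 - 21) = (2*n^2 - 9*n + 7)/(2*n + 7)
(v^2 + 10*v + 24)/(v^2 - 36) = (v + 4)/(v - 6)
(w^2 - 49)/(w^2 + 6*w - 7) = (w - 7)/(w - 1)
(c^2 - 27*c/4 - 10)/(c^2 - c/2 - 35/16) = 4*(c - 8)/(4*c - 7)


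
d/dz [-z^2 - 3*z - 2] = -2*z - 3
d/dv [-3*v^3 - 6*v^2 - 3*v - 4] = -9*v^2 - 12*v - 3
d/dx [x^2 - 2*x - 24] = 2*x - 2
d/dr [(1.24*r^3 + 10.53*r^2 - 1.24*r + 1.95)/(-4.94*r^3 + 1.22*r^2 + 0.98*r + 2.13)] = (53.531*r^4 - 9.8208*r^3 + 48.6548*r^2 + 40.0998*r - 4.5522)/(24.4036*r^6 - 12.0536*r^5 - 8.194*r^4 - 18.6532*r^3 + 6.1576*r^2 + 4.1748*r + 4.5369)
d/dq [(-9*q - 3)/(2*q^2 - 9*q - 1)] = 6*(3*q^2 + 2*q - 3)/(4*q^4 - 36*q^3 + 77*q^2 + 18*q + 1)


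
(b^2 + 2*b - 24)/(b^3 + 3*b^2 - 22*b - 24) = 1/(b + 1)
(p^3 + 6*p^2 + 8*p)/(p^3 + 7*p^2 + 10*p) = (p + 4)/(p + 5)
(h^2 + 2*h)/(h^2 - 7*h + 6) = h*(h + 2)/(h^2 - 7*h + 6)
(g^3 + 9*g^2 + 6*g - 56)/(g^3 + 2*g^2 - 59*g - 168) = (g^2 + 2*g - 8)/(g^2 - 5*g - 24)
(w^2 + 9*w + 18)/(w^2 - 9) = (w + 6)/(w - 3)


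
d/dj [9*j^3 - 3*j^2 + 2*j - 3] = 27*j^2 - 6*j + 2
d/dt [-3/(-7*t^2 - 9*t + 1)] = 3*(-14*t - 9)/(7*t^2 + 9*t - 1)^2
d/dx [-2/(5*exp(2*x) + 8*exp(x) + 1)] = (20*exp(x) + 16)*exp(x)/(5*exp(2*x) + 8*exp(x) + 1)^2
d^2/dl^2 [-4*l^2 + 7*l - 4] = -8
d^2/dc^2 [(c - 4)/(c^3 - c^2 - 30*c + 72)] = 6*(c^2 + 3*c + 9)/(c^6 + 9*c^5 - 27*c^4 - 297*c^3 + 486*c^2 + 2916*c - 5832)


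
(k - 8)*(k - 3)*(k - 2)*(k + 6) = k^4 - 7*k^3 - 32*k^2 + 228*k - 288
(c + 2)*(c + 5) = c^2 + 7*c + 10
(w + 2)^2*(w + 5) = w^3 + 9*w^2 + 24*w + 20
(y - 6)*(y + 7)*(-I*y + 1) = -I*y^3 + y^2 - I*y^2 + y + 42*I*y - 42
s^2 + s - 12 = (s - 3)*(s + 4)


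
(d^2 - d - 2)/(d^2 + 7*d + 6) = (d - 2)/(d + 6)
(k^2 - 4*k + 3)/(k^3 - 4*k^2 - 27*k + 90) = (k - 1)/(k^2 - k - 30)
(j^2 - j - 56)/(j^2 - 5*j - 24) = (j + 7)/(j + 3)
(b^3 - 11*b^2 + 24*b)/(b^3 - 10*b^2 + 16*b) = (b - 3)/(b - 2)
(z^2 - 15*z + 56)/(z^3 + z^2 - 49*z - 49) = (z - 8)/(z^2 + 8*z + 7)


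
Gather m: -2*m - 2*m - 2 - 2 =-4*m - 4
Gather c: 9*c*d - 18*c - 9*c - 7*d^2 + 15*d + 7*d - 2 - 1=c*(9*d - 27) - 7*d^2 + 22*d - 3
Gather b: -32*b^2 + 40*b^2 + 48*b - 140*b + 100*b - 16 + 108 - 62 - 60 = 8*b^2 + 8*b - 30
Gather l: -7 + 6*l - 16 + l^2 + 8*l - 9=l^2 + 14*l - 32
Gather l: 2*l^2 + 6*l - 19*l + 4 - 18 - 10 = 2*l^2 - 13*l - 24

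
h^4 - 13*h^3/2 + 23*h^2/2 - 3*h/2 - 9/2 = (h - 3)^2*(h - 1)*(h + 1/2)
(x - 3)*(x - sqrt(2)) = x^2 - 3*x - sqrt(2)*x + 3*sqrt(2)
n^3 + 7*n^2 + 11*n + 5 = (n + 1)^2*(n + 5)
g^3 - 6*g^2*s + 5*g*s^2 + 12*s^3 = (g - 4*s)*(g - 3*s)*(g + s)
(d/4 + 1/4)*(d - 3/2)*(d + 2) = d^3/4 + 3*d^2/8 - 5*d/8 - 3/4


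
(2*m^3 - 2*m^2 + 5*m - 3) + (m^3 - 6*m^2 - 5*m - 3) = 3*m^3 - 8*m^2 - 6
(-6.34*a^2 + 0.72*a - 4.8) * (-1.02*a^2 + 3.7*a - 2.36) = 6.4668*a^4 - 24.1924*a^3 + 22.5224*a^2 - 19.4592*a + 11.328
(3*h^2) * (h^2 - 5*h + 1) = 3*h^4 - 15*h^3 + 3*h^2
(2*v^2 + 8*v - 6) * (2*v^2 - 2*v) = 4*v^4 + 12*v^3 - 28*v^2 + 12*v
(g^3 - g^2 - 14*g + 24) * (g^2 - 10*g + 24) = g^5 - 11*g^4 + 20*g^3 + 140*g^2 - 576*g + 576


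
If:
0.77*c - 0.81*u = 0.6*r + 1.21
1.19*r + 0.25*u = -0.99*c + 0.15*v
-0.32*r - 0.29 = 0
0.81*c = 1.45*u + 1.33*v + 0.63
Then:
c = 1.04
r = -0.91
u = 0.17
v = -0.02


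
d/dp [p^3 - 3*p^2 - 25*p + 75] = 3*p^2 - 6*p - 25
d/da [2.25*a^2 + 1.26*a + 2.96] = 4.5*a + 1.26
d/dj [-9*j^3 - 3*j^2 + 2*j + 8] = -27*j^2 - 6*j + 2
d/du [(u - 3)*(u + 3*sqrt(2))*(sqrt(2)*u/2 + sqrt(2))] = 3*sqrt(2)*u^2/2 - sqrt(2)*u + 6*u - 3*sqrt(2) - 3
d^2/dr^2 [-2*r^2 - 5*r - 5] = -4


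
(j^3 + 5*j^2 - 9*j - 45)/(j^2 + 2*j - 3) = (j^2 + 2*j - 15)/(j - 1)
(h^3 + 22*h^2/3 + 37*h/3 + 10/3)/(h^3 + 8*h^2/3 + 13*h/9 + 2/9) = 3*(h + 5)/(3*h + 1)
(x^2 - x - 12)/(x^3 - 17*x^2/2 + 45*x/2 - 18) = 2*(x + 3)/(2*x^2 - 9*x + 9)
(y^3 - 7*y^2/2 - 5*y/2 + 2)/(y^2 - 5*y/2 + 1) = (y^2 - 3*y - 4)/(y - 2)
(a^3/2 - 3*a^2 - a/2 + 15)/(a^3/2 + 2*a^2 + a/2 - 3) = (a^2 - 8*a + 15)/(a^2 + 2*a - 3)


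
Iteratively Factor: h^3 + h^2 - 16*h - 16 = (h + 1)*(h^2 - 16) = (h - 4)*(h + 1)*(h + 4)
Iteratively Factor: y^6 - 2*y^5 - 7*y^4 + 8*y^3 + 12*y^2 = (y)*(y^5 - 2*y^4 - 7*y^3 + 8*y^2 + 12*y) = y*(y - 2)*(y^4 - 7*y^2 - 6*y) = y*(y - 2)*(y + 2)*(y^3 - 2*y^2 - 3*y) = y*(y - 3)*(y - 2)*(y + 2)*(y^2 + y) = y*(y - 3)*(y - 2)*(y + 1)*(y + 2)*(y)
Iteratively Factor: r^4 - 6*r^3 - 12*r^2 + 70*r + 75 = (r - 5)*(r^3 - r^2 - 17*r - 15) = (r - 5)*(r + 1)*(r^2 - 2*r - 15) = (r - 5)*(r + 1)*(r + 3)*(r - 5)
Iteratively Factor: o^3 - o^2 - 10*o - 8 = (o - 4)*(o^2 + 3*o + 2) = (o - 4)*(o + 1)*(o + 2)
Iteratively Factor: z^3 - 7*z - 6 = (z - 3)*(z^2 + 3*z + 2) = (z - 3)*(z + 2)*(z + 1)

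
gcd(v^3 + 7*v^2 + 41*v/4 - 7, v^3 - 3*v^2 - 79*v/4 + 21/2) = v^2 + 3*v - 7/4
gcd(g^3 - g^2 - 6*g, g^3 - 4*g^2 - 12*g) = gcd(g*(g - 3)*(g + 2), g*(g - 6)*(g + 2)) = g^2 + 2*g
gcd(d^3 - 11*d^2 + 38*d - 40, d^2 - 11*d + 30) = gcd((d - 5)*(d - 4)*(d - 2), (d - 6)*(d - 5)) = d - 5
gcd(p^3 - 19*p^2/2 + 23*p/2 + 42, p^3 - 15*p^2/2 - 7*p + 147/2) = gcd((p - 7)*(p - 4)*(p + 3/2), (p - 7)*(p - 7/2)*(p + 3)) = p - 7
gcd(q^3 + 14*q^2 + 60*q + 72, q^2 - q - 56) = 1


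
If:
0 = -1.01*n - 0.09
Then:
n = -0.09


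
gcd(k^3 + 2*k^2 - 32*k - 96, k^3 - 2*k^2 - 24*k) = k^2 - 2*k - 24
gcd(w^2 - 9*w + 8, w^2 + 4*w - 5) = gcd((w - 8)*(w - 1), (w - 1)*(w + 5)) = w - 1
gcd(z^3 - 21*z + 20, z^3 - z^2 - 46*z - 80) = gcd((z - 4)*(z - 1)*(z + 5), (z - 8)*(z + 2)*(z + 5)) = z + 5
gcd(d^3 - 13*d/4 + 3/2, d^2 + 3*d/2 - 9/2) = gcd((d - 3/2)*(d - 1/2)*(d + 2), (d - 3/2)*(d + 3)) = d - 3/2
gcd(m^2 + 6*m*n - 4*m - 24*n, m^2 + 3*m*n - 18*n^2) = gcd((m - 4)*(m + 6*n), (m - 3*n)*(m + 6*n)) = m + 6*n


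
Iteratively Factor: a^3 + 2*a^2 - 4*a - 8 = (a - 2)*(a^2 + 4*a + 4) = (a - 2)*(a + 2)*(a + 2)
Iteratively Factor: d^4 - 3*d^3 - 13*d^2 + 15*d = (d - 1)*(d^3 - 2*d^2 - 15*d) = (d - 5)*(d - 1)*(d^2 + 3*d) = d*(d - 5)*(d - 1)*(d + 3)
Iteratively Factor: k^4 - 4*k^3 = (k)*(k^3 - 4*k^2) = k^2*(k^2 - 4*k) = k^2*(k - 4)*(k)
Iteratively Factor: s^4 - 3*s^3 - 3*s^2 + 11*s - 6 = (s - 3)*(s^3 - 3*s + 2) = (s - 3)*(s - 1)*(s^2 + s - 2) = (s - 3)*(s - 1)*(s + 2)*(s - 1)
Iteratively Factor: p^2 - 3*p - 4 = (p + 1)*(p - 4)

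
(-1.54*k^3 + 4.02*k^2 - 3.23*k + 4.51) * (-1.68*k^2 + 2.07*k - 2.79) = 2.5872*k^5 - 9.9414*k^4 + 18.0444*k^3 - 25.4787*k^2 + 18.3474*k - 12.5829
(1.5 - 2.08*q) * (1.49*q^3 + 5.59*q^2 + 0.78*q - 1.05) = -3.0992*q^4 - 9.3922*q^3 + 6.7626*q^2 + 3.354*q - 1.575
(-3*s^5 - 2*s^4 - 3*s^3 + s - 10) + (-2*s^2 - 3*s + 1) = -3*s^5 - 2*s^4 - 3*s^3 - 2*s^2 - 2*s - 9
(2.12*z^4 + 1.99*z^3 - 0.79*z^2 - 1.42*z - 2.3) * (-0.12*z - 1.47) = -0.2544*z^5 - 3.3552*z^4 - 2.8305*z^3 + 1.3317*z^2 + 2.3634*z + 3.381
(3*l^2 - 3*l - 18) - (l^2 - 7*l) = 2*l^2 + 4*l - 18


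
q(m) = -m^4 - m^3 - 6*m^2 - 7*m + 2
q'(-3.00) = 110.00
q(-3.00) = -85.00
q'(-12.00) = 6617.00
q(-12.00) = -19786.00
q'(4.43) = -466.79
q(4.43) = -618.83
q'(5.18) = -705.62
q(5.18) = -1054.22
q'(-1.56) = 19.60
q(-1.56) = -3.81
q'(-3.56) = 178.17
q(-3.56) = -164.62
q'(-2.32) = 54.64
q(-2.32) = -30.54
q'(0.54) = -14.98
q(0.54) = -3.77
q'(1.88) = -66.74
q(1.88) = -51.50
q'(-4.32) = 311.34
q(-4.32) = -347.40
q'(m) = -4*m^3 - 3*m^2 - 12*m - 7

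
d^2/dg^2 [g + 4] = 0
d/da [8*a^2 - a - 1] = 16*a - 1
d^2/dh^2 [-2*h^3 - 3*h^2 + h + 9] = -12*h - 6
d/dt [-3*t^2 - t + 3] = -6*t - 1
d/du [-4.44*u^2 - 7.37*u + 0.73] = -8.88*u - 7.37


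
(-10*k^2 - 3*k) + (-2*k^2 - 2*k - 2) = -12*k^2 - 5*k - 2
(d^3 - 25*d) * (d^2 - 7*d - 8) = d^5 - 7*d^4 - 33*d^3 + 175*d^2 + 200*d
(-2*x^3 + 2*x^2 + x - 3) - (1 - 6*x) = -2*x^3 + 2*x^2 + 7*x - 4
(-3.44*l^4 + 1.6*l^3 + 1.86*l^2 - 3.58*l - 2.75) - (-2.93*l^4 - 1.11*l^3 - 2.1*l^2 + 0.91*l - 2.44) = -0.51*l^4 + 2.71*l^3 + 3.96*l^2 - 4.49*l - 0.31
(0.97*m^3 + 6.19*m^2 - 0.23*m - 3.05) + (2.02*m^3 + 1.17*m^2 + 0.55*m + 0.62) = 2.99*m^3 + 7.36*m^2 + 0.32*m - 2.43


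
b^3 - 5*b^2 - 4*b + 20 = (b - 5)*(b - 2)*(b + 2)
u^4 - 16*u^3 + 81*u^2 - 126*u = u*(u - 7)*(u - 6)*(u - 3)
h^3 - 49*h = h*(h - 7)*(h + 7)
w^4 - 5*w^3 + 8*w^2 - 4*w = w*(w - 2)^2*(w - 1)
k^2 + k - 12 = (k - 3)*(k + 4)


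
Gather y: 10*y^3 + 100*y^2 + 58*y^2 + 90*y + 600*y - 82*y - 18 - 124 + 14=10*y^3 + 158*y^2 + 608*y - 128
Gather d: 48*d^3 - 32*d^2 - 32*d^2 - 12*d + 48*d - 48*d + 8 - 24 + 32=48*d^3 - 64*d^2 - 12*d + 16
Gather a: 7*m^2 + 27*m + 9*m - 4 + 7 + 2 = 7*m^2 + 36*m + 5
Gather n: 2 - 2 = 0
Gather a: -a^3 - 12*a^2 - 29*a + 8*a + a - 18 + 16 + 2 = -a^3 - 12*a^2 - 20*a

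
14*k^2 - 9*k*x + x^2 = (-7*k + x)*(-2*k + x)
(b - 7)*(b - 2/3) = b^2 - 23*b/3 + 14/3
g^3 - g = g*(g - 1)*(g + 1)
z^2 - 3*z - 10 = (z - 5)*(z + 2)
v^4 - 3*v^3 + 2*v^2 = v^2*(v - 2)*(v - 1)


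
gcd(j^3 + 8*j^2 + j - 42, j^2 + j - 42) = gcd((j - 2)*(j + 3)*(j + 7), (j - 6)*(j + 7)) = j + 7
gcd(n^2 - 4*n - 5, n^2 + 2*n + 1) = n + 1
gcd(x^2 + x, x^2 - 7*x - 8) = x + 1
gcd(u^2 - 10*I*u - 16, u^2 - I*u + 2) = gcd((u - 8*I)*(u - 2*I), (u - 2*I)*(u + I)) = u - 2*I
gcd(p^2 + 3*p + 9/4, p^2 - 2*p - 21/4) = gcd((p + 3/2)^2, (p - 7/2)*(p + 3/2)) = p + 3/2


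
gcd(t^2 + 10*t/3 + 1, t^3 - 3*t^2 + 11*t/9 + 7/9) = t + 1/3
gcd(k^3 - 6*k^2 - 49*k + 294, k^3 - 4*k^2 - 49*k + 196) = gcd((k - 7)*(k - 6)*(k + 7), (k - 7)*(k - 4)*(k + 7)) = k^2 - 49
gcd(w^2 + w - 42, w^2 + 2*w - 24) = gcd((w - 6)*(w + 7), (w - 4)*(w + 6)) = 1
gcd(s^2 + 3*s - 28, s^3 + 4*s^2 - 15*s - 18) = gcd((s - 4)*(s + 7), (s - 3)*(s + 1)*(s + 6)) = 1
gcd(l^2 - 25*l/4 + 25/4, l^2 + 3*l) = 1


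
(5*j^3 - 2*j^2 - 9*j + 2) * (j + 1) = 5*j^4 + 3*j^3 - 11*j^2 - 7*j + 2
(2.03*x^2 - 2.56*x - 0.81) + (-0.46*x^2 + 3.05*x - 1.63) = 1.57*x^2 + 0.49*x - 2.44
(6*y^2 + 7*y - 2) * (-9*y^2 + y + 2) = -54*y^4 - 57*y^3 + 37*y^2 + 12*y - 4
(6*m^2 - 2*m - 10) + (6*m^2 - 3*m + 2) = 12*m^2 - 5*m - 8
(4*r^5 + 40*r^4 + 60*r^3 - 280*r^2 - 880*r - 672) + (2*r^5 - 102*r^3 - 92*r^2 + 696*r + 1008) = 6*r^5 + 40*r^4 - 42*r^3 - 372*r^2 - 184*r + 336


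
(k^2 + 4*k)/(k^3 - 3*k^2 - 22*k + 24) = k/(k^2 - 7*k + 6)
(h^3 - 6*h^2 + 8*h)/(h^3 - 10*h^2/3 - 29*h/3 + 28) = 3*h*(h - 2)/(3*h^2 + 2*h - 21)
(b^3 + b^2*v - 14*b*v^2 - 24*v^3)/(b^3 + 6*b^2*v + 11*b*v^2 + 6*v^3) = (b - 4*v)/(b + v)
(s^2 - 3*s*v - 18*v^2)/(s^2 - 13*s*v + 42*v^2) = (s + 3*v)/(s - 7*v)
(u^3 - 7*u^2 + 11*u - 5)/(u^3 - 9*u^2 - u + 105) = (u^2 - 2*u + 1)/(u^2 - 4*u - 21)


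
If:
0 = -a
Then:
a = 0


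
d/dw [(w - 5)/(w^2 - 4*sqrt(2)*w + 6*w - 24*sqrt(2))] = (w^2 - 4*sqrt(2)*w + 6*w - 2*(w - 5)*(w - 2*sqrt(2) + 3) - 24*sqrt(2))/(w^2 - 4*sqrt(2)*w + 6*w - 24*sqrt(2))^2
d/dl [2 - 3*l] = -3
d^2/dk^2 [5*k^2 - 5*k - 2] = 10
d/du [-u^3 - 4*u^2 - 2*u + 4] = -3*u^2 - 8*u - 2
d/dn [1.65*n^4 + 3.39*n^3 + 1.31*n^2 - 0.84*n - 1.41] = 6.6*n^3 + 10.17*n^2 + 2.62*n - 0.84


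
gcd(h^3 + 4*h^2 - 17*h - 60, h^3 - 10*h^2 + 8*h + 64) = h - 4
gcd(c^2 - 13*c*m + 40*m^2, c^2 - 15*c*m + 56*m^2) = c - 8*m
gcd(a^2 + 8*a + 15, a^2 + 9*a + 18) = a + 3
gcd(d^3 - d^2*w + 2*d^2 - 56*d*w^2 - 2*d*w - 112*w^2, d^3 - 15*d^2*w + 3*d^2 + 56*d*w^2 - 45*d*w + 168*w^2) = -d + 8*w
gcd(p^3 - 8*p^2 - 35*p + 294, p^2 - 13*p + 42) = p - 7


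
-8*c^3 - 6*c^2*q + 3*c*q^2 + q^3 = (-2*c + q)*(c + q)*(4*c + q)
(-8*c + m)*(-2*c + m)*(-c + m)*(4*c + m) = -64*c^4 + 88*c^3*m - 18*c^2*m^2 - 7*c*m^3 + m^4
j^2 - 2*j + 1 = (j - 1)^2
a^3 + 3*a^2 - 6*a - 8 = (a - 2)*(a + 1)*(a + 4)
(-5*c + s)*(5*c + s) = -25*c^2 + s^2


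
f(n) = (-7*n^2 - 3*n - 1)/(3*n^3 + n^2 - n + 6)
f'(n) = (-14*n - 3)/(3*n^3 + n^2 - n + 6) + (-9*n^2 - 2*n + 1)*(-7*n^2 - 3*n - 1)/(3*n^3 + n^2 - n + 6)^2 = (21*n^4 + 18*n^3 + 19*n^2 - 82*n - 19)/(9*n^6 + 6*n^5 - 5*n^4 + 34*n^3 + 13*n^2 - 12*n + 36)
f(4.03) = -0.59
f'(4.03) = 0.15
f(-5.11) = 0.46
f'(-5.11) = 0.10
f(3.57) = -0.67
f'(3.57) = 0.18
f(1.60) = -1.23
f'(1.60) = 0.30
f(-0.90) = -0.72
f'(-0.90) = 2.32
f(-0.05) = -0.14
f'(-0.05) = -0.41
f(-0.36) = -0.13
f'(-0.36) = 0.31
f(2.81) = -0.83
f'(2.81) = 0.27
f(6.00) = -0.40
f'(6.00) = 0.07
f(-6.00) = 0.39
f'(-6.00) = 0.07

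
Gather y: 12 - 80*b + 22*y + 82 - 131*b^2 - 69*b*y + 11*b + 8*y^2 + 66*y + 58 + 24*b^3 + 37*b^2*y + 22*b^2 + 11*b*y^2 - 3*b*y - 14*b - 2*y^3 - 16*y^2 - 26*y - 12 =24*b^3 - 109*b^2 - 83*b - 2*y^3 + y^2*(11*b - 8) + y*(37*b^2 - 72*b + 62) + 140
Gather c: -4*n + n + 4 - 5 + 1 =-3*n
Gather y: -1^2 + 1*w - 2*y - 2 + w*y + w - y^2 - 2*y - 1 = 2*w - y^2 + y*(w - 4) - 4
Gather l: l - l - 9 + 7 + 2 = 0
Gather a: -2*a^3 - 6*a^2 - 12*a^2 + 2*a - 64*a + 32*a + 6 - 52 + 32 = -2*a^3 - 18*a^2 - 30*a - 14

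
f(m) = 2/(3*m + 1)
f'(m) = -6/(3*m + 1)^2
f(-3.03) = -0.25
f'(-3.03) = -0.09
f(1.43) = 0.38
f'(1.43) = -0.21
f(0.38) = 0.93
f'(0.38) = -1.31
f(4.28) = 0.14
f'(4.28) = -0.03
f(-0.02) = 2.13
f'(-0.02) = -6.79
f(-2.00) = -0.40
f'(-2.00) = -0.24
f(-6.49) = -0.11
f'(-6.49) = -0.02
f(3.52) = 0.17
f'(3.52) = -0.04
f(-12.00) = -0.06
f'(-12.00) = 0.00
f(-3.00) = -0.25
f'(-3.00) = -0.09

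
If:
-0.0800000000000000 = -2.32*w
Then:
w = 0.03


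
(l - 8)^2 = l^2 - 16*l + 64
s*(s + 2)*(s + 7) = s^3 + 9*s^2 + 14*s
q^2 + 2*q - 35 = (q - 5)*(q + 7)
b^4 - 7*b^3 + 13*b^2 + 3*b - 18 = (b - 3)^2*(b - 2)*(b + 1)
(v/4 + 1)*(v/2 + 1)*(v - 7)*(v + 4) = v^4/8 + 3*v^3/8 - 19*v^2/4 - 24*v - 28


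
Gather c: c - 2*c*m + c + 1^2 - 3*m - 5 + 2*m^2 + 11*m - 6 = c*(2 - 2*m) + 2*m^2 + 8*m - 10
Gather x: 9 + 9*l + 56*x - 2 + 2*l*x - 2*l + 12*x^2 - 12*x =7*l + 12*x^2 + x*(2*l + 44) + 7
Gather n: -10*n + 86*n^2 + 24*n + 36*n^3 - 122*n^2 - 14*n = 36*n^3 - 36*n^2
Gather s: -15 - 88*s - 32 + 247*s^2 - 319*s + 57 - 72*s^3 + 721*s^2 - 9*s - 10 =-72*s^3 + 968*s^2 - 416*s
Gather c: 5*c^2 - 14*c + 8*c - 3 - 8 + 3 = 5*c^2 - 6*c - 8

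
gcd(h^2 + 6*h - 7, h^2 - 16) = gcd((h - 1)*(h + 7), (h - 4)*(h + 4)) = 1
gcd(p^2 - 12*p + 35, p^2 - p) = 1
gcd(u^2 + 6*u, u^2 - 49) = 1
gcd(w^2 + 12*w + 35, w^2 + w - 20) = w + 5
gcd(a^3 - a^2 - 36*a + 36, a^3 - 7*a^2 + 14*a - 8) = a - 1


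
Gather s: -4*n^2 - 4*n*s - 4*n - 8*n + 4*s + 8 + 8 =-4*n^2 - 12*n + s*(4 - 4*n) + 16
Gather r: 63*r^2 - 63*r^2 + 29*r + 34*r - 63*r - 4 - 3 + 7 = 0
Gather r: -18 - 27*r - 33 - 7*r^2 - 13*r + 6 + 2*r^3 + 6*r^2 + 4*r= 2*r^3 - r^2 - 36*r - 45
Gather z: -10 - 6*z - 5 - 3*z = -9*z - 15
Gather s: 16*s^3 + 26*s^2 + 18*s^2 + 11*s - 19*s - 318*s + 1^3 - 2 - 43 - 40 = 16*s^3 + 44*s^2 - 326*s - 84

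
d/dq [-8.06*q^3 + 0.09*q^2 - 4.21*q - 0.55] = -24.18*q^2 + 0.18*q - 4.21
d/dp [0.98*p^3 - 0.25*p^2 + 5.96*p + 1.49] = 2.94*p^2 - 0.5*p + 5.96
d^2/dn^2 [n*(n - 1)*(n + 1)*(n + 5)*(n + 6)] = 20*n^3 + 132*n^2 + 174*n - 22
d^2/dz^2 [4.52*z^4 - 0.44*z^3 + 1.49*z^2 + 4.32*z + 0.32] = 54.24*z^2 - 2.64*z + 2.98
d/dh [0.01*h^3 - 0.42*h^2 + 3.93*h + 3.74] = 0.03*h^2 - 0.84*h + 3.93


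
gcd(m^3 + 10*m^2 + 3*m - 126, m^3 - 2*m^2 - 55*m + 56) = m + 7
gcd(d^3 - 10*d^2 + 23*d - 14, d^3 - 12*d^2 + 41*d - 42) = d^2 - 9*d + 14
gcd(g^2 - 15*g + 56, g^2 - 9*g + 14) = g - 7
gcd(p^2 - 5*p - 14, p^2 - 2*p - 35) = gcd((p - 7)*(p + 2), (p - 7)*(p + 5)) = p - 7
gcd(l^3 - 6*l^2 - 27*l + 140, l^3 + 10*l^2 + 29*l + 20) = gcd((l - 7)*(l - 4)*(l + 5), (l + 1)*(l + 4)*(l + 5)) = l + 5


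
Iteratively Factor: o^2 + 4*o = (o)*(o + 4)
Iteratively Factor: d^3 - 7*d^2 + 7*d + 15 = (d - 3)*(d^2 - 4*d - 5) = (d - 3)*(d + 1)*(d - 5)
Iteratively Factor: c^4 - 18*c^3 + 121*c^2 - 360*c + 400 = (c - 5)*(c^3 - 13*c^2 + 56*c - 80) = (c - 5)*(c - 4)*(c^2 - 9*c + 20) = (c - 5)*(c - 4)^2*(c - 5)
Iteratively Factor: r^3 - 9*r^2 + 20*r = (r)*(r^2 - 9*r + 20) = r*(r - 4)*(r - 5)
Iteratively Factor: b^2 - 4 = (b + 2)*(b - 2)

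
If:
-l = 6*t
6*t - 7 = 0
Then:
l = -7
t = 7/6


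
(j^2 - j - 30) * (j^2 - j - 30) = j^4 - 2*j^3 - 59*j^2 + 60*j + 900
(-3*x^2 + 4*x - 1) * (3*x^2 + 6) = -9*x^4 + 12*x^3 - 21*x^2 + 24*x - 6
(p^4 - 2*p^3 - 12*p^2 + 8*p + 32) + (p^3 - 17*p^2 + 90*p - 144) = p^4 - p^3 - 29*p^2 + 98*p - 112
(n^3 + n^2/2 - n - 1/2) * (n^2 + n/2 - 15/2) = n^5 + n^4 - 33*n^3/4 - 19*n^2/4 + 29*n/4 + 15/4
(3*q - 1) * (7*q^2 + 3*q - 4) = 21*q^3 + 2*q^2 - 15*q + 4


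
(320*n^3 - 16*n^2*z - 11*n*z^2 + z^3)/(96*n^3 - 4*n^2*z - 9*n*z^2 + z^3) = (-40*n^2 - 3*n*z + z^2)/(-12*n^2 - n*z + z^2)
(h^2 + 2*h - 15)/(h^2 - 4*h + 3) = (h + 5)/(h - 1)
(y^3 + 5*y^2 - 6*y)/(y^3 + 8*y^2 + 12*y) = (y - 1)/(y + 2)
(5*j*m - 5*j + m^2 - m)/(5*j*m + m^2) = (m - 1)/m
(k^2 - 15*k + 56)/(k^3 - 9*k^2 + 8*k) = (k - 7)/(k*(k - 1))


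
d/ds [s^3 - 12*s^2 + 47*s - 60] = 3*s^2 - 24*s + 47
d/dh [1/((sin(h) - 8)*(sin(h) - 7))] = (15 - 2*sin(h))*cos(h)/((sin(h) - 8)^2*(sin(h) - 7)^2)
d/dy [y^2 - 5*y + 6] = 2*y - 5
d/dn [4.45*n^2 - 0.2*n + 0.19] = 8.9*n - 0.2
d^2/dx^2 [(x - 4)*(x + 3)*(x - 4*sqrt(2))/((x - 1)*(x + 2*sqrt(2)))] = 24*(x^3 - 6*x^2 + 12*sqrt(2)*x^2 - 18*sqrt(2)*x + 54*x - 26 + 38*sqrt(2))/(x^6 - 3*x^5 + 6*sqrt(2)*x^5 - 18*sqrt(2)*x^4 + 27*x^4 - 73*x^3 + 34*sqrt(2)*x^3 - 54*sqrt(2)*x^2 + 72*x^2 - 24*x + 48*sqrt(2)*x - 16*sqrt(2))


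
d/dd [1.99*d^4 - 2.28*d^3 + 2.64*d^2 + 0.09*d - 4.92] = 7.96*d^3 - 6.84*d^2 + 5.28*d + 0.09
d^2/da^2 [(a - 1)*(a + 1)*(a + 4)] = 6*a + 8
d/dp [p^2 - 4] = 2*p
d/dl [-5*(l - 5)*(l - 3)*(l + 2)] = -15*l^2 + 60*l + 5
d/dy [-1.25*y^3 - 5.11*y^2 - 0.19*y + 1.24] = -3.75*y^2 - 10.22*y - 0.19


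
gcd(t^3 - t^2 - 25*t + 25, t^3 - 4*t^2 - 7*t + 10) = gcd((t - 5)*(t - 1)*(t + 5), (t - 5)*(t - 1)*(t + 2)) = t^2 - 6*t + 5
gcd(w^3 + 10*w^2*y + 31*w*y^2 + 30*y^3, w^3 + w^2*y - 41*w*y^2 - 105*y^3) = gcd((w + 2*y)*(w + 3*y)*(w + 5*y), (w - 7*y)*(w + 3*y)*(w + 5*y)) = w^2 + 8*w*y + 15*y^2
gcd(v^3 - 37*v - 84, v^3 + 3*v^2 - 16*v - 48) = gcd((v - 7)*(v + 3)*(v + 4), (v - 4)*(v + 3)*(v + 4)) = v^2 + 7*v + 12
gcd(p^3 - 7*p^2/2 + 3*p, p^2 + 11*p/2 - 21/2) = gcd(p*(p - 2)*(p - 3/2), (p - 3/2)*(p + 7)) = p - 3/2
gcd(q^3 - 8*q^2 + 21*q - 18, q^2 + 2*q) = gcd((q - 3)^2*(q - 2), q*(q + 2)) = 1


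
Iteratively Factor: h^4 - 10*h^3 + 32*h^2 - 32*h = (h - 2)*(h^3 - 8*h^2 + 16*h) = (h - 4)*(h - 2)*(h^2 - 4*h) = (h - 4)^2*(h - 2)*(h)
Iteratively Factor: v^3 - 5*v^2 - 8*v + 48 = (v + 3)*(v^2 - 8*v + 16) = (v - 4)*(v + 3)*(v - 4)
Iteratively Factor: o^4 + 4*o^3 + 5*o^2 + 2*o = (o + 1)*(o^3 + 3*o^2 + 2*o) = (o + 1)^2*(o^2 + 2*o) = o*(o + 1)^2*(o + 2)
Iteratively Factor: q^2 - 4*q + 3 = (q - 3)*(q - 1)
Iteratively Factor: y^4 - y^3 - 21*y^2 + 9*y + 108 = (y - 3)*(y^3 + 2*y^2 - 15*y - 36) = (y - 4)*(y - 3)*(y^2 + 6*y + 9) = (y - 4)*(y - 3)*(y + 3)*(y + 3)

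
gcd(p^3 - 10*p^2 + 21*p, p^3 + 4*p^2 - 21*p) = p^2 - 3*p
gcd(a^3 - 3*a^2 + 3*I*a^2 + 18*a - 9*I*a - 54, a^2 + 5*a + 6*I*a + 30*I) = a + 6*I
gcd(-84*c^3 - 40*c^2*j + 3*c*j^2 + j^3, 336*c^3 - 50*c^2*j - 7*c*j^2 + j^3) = 42*c^2 - c*j - j^2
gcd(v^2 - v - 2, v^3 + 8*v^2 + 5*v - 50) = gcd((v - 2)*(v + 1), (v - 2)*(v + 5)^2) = v - 2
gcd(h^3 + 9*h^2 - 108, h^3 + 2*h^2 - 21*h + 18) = h^2 + 3*h - 18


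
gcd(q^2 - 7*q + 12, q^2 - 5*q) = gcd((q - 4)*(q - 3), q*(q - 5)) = 1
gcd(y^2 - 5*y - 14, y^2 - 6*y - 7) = y - 7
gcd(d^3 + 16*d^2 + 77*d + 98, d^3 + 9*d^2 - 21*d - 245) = d^2 + 14*d + 49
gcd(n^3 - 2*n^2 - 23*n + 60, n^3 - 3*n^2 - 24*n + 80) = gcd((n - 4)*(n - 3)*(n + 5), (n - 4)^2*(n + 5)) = n^2 + n - 20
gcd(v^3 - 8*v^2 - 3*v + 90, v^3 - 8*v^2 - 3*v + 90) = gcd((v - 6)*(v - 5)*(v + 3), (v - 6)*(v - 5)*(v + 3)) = v^3 - 8*v^2 - 3*v + 90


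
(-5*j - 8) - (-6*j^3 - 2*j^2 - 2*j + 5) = 6*j^3 + 2*j^2 - 3*j - 13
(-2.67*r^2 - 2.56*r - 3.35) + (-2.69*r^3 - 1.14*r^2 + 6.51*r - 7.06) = -2.69*r^3 - 3.81*r^2 + 3.95*r - 10.41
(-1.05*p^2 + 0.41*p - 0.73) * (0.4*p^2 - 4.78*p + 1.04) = -0.42*p^4 + 5.183*p^3 - 3.3438*p^2 + 3.9158*p - 0.7592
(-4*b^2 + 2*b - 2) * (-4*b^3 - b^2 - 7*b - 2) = 16*b^5 - 4*b^4 + 34*b^3 - 4*b^2 + 10*b + 4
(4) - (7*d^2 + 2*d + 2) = -7*d^2 - 2*d + 2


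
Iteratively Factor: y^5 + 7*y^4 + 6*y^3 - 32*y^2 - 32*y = (y)*(y^4 + 7*y^3 + 6*y^2 - 32*y - 32) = y*(y - 2)*(y^3 + 9*y^2 + 24*y + 16) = y*(y - 2)*(y + 4)*(y^2 + 5*y + 4) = y*(y - 2)*(y + 4)^2*(y + 1)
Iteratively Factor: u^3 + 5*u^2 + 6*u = (u + 3)*(u^2 + 2*u) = (u + 2)*(u + 3)*(u)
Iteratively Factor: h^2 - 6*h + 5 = (h - 1)*(h - 5)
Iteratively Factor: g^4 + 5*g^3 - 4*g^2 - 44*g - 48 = (g + 2)*(g^3 + 3*g^2 - 10*g - 24) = (g + 2)*(g + 4)*(g^2 - g - 6) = (g - 3)*(g + 2)*(g + 4)*(g + 2)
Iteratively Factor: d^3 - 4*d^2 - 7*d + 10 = (d - 1)*(d^2 - 3*d - 10) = (d - 1)*(d + 2)*(d - 5)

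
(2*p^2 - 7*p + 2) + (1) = 2*p^2 - 7*p + 3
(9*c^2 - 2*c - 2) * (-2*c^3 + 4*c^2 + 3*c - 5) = -18*c^5 + 40*c^4 + 23*c^3 - 59*c^2 + 4*c + 10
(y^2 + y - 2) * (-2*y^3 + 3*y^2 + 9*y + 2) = -2*y^5 + y^4 + 16*y^3 + 5*y^2 - 16*y - 4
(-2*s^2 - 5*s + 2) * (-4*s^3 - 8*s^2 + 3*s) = 8*s^5 + 36*s^4 + 26*s^3 - 31*s^2 + 6*s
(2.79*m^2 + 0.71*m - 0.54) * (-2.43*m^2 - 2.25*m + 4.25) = -6.7797*m^4 - 8.0028*m^3 + 11.5722*m^2 + 4.2325*m - 2.295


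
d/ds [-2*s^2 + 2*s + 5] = 2 - 4*s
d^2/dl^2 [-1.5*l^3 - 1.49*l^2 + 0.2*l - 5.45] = -9.0*l - 2.98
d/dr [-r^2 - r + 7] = -2*r - 1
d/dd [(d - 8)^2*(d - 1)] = (d - 8)*(3*d - 10)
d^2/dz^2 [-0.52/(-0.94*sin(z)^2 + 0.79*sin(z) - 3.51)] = (-1.837888*sin(z)^4 + 1.158456*sin(z)^3 + 9.295052*sin(z)^2 - 3.75882*sin(z) - 2.782312)/(0.94*sin(z)^2 - 0.79*sin(z) + 3.51)^3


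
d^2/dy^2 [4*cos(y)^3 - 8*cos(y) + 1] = 4*(9*sin(y)^2 - 1)*cos(y)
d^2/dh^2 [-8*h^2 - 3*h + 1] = -16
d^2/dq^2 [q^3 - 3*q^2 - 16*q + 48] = 6*q - 6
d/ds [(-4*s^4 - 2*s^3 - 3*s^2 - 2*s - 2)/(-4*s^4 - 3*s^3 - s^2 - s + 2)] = (4*s^6 - 16*s^5 - 19*s^4 - 72*s^3 - 29*s^2 - 16*s - 6)/(16*s^8 + 24*s^7 + 17*s^6 + 14*s^5 - 9*s^4 - 10*s^3 - 3*s^2 - 4*s + 4)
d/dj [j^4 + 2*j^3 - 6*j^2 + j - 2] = 4*j^3 + 6*j^2 - 12*j + 1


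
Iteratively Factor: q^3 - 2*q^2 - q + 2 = (q - 1)*(q^2 - q - 2) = (q - 2)*(q - 1)*(q + 1)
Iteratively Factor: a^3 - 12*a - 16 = (a + 2)*(a^2 - 2*a - 8) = (a + 2)^2*(a - 4)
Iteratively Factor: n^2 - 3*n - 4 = (n + 1)*(n - 4)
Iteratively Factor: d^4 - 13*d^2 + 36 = (d + 2)*(d^3 - 2*d^2 - 9*d + 18) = (d + 2)*(d + 3)*(d^2 - 5*d + 6) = (d - 3)*(d + 2)*(d + 3)*(d - 2)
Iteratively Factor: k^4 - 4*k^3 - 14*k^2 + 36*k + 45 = (k + 1)*(k^3 - 5*k^2 - 9*k + 45) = (k - 3)*(k + 1)*(k^2 - 2*k - 15) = (k - 3)*(k + 1)*(k + 3)*(k - 5)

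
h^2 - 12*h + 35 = (h - 7)*(h - 5)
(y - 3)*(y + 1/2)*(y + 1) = y^3 - 3*y^2/2 - 4*y - 3/2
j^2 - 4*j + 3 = (j - 3)*(j - 1)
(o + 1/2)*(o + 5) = o^2 + 11*o/2 + 5/2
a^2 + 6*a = a*(a + 6)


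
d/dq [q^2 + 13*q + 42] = 2*q + 13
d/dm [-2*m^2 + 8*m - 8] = 8 - 4*m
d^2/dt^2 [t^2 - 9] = 2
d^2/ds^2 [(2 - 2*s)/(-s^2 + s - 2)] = 4*((2 - 3*s)*(s^2 - s + 2) + (s - 1)*(2*s - 1)^2)/(s^2 - s + 2)^3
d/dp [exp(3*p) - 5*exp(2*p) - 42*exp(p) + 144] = (3*exp(2*p) - 10*exp(p) - 42)*exp(p)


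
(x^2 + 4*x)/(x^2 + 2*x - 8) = x/(x - 2)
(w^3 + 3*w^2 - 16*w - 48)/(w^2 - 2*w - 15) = (w^2 - 16)/(w - 5)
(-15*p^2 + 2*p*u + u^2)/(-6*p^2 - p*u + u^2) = (5*p + u)/(2*p + u)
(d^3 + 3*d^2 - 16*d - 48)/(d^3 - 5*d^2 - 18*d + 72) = (d^2 - d - 12)/(d^2 - 9*d + 18)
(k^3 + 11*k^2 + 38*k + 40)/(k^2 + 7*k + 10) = k + 4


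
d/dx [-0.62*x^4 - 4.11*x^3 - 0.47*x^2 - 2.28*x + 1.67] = -2.48*x^3 - 12.33*x^2 - 0.94*x - 2.28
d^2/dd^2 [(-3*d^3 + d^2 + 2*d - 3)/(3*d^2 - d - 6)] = 6*(-12*d^3 - 27*d^2 - 63*d - 11)/(27*d^6 - 27*d^5 - 153*d^4 + 107*d^3 + 306*d^2 - 108*d - 216)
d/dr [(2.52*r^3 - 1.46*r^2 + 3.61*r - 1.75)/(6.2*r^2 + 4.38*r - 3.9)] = (15.624*r^4 + 22.0752*r^3 - 58.2608*r^2 + 33.088*r - 6.414)/(38.44*r^4 + 54.312*r^3 - 29.1756*r^2 - 34.164*r + 15.21)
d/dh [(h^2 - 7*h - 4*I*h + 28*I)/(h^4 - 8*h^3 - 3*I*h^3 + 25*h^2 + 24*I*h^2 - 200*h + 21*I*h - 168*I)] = (-2*h^5 + h^4*(29 + 15*I) + h^3*(-88 - 218*I) + h^2*(-373 + 961*I) + h*(1344 - 1736*I) - 84 + 6776*I)/(h^8 + h^7*(-16 - 6*I) + h^6*(105 + 96*I) + h^5*(-656 - 492*I) + h^4*(3375 + 1728*I) + h^3*(-12016 - 5862*I) + h^2*(47623 - 16800*I) + h*(7056 + 67200*I) - 28224)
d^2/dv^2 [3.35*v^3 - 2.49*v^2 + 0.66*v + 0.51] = 20.1*v - 4.98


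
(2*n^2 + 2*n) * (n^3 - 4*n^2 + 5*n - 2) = 2*n^5 - 6*n^4 + 2*n^3 + 6*n^2 - 4*n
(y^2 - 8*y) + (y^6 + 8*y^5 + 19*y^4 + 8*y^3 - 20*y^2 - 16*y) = y^6 + 8*y^5 + 19*y^4 + 8*y^3 - 19*y^2 - 24*y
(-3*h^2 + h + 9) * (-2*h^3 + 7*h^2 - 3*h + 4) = 6*h^5 - 23*h^4 - 2*h^3 + 48*h^2 - 23*h + 36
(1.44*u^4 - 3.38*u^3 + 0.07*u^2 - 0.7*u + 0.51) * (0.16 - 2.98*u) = -4.2912*u^5 + 10.3028*u^4 - 0.7494*u^3 + 2.0972*u^2 - 1.6318*u + 0.0816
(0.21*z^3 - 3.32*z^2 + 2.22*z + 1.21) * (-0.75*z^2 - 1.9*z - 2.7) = -0.1575*z^5 + 2.091*z^4 + 4.076*z^3 + 3.8385*z^2 - 8.293*z - 3.267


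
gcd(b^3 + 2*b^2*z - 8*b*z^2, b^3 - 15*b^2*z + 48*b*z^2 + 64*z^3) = 1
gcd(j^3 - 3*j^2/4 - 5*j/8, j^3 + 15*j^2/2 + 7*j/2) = j^2 + j/2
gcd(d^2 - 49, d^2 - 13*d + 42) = d - 7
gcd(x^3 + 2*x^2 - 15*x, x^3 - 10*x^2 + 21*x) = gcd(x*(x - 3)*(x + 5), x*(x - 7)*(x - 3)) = x^2 - 3*x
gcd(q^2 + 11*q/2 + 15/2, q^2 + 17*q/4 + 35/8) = q + 5/2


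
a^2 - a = a*(a - 1)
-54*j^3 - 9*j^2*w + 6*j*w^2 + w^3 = (-3*j + w)*(3*j + w)*(6*j + w)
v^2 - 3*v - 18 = (v - 6)*(v + 3)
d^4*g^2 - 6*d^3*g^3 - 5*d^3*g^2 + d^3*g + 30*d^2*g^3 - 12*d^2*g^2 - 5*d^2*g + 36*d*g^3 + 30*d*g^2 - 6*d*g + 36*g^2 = (d - 6)*(d - 6*g)*(d*g + 1)*(d*g + g)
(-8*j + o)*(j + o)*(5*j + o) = -40*j^3 - 43*j^2*o - 2*j*o^2 + o^3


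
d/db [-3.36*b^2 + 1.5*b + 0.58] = 1.5 - 6.72*b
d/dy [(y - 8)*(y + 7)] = 2*y - 1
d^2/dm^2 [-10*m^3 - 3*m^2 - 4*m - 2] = -60*m - 6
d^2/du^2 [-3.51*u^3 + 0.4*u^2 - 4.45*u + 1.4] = 0.8 - 21.06*u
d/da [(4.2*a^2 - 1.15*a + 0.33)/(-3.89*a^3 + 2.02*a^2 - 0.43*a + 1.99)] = (16.338*a^4 - 8.947*a^3 + 4.3681*a^2 + 15.3828*a - 2.1466)/(15.1321*a^6 - 15.7156*a^5 + 7.4258*a^4 - 17.2194*a^3 + 8.2245*a^2 - 1.7114*a + 3.9601)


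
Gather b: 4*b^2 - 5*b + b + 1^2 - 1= 4*b^2 - 4*b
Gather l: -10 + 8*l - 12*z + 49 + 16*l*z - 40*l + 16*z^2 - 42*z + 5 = l*(16*z - 32) + 16*z^2 - 54*z + 44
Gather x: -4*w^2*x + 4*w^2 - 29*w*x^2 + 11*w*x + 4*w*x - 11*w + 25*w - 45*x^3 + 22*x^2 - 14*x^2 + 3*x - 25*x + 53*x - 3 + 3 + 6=4*w^2 + 14*w - 45*x^3 + x^2*(8 - 29*w) + x*(-4*w^2 + 15*w + 31) + 6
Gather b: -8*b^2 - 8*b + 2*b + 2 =-8*b^2 - 6*b + 2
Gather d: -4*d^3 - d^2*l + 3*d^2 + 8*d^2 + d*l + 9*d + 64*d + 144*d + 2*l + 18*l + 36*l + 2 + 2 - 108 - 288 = -4*d^3 + d^2*(11 - l) + d*(l + 217) + 56*l - 392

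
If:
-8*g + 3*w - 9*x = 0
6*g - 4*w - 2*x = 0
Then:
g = -3*x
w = -5*x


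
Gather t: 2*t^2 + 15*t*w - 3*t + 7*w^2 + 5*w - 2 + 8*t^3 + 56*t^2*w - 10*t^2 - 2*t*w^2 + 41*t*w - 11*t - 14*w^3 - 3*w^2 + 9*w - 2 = 8*t^3 + t^2*(56*w - 8) + t*(-2*w^2 + 56*w - 14) - 14*w^3 + 4*w^2 + 14*w - 4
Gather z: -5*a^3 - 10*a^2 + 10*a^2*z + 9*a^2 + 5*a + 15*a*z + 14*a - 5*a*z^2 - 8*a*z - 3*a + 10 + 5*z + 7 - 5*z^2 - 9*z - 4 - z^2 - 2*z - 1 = -5*a^3 - a^2 + 16*a + z^2*(-5*a - 6) + z*(10*a^2 + 7*a - 6) + 12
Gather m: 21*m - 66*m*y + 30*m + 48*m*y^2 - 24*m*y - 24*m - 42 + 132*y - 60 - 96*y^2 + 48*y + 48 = m*(48*y^2 - 90*y + 27) - 96*y^2 + 180*y - 54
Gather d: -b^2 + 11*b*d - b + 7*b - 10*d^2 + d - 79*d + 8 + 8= -b^2 + 6*b - 10*d^2 + d*(11*b - 78) + 16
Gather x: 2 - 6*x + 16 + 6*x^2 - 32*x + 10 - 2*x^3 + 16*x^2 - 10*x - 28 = -2*x^3 + 22*x^2 - 48*x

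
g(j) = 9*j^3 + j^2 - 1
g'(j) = 27*j^2 + 2*j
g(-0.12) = -1.00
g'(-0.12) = 0.15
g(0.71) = 2.73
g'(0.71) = 15.03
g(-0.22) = -1.05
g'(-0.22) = 0.87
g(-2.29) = -103.84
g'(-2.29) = 137.01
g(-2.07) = -76.54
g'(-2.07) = 111.55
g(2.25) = 106.58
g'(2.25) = 141.19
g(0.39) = -0.31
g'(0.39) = 4.89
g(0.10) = -0.98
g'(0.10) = 0.47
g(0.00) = -1.00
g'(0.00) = 0.00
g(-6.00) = -1909.00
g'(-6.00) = 960.00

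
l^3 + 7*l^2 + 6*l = l*(l + 1)*(l + 6)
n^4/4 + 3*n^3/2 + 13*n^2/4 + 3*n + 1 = (n/2 + 1/2)*(n/2 + 1)*(n + 1)*(n + 2)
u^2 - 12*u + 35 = (u - 7)*(u - 5)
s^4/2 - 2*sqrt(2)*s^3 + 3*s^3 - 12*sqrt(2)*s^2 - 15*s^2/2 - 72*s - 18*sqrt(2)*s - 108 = (s/2 + sqrt(2))*(s + 3)^2*(s - 6*sqrt(2))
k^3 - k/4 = k*(k - 1/2)*(k + 1/2)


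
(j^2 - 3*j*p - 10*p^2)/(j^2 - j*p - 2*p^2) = (-j^2 + 3*j*p + 10*p^2)/(-j^2 + j*p + 2*p^2)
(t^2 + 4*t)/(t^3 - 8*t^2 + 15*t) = (t + 4)/(t^2 - 8*t + 15)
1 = 1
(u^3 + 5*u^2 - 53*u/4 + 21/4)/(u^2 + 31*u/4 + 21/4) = (4*u^2 - 8*u + 3)/(4*u + 3)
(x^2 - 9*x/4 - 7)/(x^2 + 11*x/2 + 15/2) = (4*x^2 - 9*x - 28)/(2*(2*x^2 + 11*x + 15))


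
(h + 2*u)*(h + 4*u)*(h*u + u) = h^3*u + 6*h^2*u^2 + h^2*u + 8*h*u^3 + 6*h*u^2 + 8*u^3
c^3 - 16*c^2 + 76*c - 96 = (c - 8)*(c - 6)*(c - 2)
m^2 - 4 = (m - 2)*(m + 2)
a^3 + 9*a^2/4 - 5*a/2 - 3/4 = (a - 1)*(a + 1/4)*(a + 3)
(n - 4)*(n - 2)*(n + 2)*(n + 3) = n^4 - n^3 - 16*n^2 + 4*n + 48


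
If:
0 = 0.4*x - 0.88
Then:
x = 2.20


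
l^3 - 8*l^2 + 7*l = l*(l - 7)*(l - 1)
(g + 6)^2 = g^2 + 12*g + 36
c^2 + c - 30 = (c - 5)*(c + 6)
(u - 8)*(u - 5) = u^2 - 13*u + 40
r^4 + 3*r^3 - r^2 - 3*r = r*(r - 1)*(r + 1)*(r + 3)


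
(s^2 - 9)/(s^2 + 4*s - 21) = (s + 3)/(s + 7)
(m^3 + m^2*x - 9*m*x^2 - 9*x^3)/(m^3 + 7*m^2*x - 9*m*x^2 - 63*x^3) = (m + x)/(m + 7*x)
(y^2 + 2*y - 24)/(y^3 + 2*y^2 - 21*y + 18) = (y - 4)/(y^2 - 4*y + 3)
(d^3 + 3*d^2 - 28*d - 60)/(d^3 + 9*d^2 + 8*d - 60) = (d^2 - 3*d - 10)/(d^2 + 3*d - 10)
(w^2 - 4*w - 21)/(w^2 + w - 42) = (w^2 - 4*w - 21)/(w^2 + w - 42)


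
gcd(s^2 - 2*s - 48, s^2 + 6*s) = s + 6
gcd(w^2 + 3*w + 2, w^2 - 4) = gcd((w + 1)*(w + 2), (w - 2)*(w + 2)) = w + 2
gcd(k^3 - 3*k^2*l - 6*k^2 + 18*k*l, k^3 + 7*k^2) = k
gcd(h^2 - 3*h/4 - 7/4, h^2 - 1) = h + 1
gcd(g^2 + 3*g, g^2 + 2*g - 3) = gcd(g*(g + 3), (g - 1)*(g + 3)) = g + 3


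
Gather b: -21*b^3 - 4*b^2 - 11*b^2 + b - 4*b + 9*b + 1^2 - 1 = -21*b^3 - 15*b^2 + 6*b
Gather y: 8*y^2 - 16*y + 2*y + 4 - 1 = 8*y^2 - 14*y + 3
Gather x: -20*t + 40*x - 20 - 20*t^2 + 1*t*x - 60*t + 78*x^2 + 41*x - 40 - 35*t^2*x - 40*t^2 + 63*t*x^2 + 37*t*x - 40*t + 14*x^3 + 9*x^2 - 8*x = -60*t^2 - 120*t + 14*x^3 + x^2*(63*t + 87) + x*(-35*t^2 + 38*t + 73) - 60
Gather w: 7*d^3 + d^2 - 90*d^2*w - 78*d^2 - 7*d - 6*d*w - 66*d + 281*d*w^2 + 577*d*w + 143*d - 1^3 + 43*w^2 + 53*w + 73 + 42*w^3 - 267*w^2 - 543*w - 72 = 7*d^3 - 77*d^2 + 70*d + 42*w^3 + w^2*(281*d - 224) + w*(-90*d^2 + 571*d - 490)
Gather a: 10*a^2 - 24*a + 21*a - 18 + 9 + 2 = 10*a^2 - 3*a - 7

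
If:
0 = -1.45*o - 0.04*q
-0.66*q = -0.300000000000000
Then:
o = -0.01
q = 0.45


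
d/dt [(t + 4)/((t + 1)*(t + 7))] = (-t^2 - 8*t - 25)/(t^4 + 16*t^3 + 78*t^2 + 112*t + 49)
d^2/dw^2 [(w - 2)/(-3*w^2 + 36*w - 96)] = 2*(-4*(w - 6)^2*(w - 2) + (3*w - 14)*(w^2 - 12*w + 32))/(3*(w^2 - 12*w + 32)^3)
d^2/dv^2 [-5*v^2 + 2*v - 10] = -10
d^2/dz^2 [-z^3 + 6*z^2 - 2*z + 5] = 12 - 6*z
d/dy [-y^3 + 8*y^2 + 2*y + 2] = -3*y^2 + 16*y + 2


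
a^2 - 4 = (a - 2)*(a + 2)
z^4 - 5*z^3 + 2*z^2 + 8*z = z*(z - 4)*(z - 2)*(z + 1)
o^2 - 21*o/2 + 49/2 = (o - 7)*(o - 7/2)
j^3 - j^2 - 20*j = j*(j - 5)*(j + 4)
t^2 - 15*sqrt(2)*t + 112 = (t - 8*sqrt(2))*(t - 7*sqrt(2))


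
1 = 1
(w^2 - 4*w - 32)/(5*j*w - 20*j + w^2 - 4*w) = (w^2 - 4*w - 32)/(5*j*w - 20*j + w^2 - 4*w)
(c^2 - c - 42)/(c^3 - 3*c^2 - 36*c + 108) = (c - 7)/(c^2 - 9*c + 18)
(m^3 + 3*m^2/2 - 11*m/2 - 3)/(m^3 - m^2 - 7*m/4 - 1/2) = 2*(m + 3)/(2*m + 1)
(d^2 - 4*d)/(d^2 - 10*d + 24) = d/(d - 6)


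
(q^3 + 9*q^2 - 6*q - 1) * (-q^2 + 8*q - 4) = -q^5 - q^4 + 74*q^3 - 83*q^2 + 16*q + 4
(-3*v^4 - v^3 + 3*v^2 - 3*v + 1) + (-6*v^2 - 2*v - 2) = -3*v^4 - v^3 - 3*v^2 - 5*v - 1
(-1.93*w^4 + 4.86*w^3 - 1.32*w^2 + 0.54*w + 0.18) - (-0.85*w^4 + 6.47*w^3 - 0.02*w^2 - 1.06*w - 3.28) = -1.08*w^4 - 1.61*w^3 - 1.3*w^2 + 1.6*w + 3.46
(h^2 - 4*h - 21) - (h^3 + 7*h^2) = -h^3 - 6*h^2 - 4*h - 21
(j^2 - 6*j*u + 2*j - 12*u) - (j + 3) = j^2 - 6*j*u + j - 12*u - 3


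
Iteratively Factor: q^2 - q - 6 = (q + 2)*(q - 3)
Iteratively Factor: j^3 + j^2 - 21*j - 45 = (j - 5)*(j^2 + 6*j + 9) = (j - 5)*(j + 3)*(j + 3)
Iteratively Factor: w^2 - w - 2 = (w + 1)*(w - 2)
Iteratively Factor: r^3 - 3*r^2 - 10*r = (r - 5)*(r^2 + 2*r) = (r - 5)*(r + 2)*(r)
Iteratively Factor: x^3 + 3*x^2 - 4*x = (x + 4)*(x^2 - x) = x*(x + 4)*(x - 1)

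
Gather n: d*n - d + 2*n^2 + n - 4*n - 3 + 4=-d + 2*n^2 + n*(d - 3) + 1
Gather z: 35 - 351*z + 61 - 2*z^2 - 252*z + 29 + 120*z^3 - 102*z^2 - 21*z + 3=120*z^3 - 104*z^2 - 624*z + 128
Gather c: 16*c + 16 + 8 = 16*c + 24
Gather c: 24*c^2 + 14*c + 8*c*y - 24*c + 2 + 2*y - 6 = 24*c^2 + c*(8*y - 10) + 2*y - 4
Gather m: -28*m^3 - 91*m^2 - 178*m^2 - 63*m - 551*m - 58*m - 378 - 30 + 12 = -28*m^3 - 269*m^2 - 672*m - 396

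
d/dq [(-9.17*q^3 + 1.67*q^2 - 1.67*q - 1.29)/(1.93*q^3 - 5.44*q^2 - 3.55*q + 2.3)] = (46.6617*q^4 + 71.5532*q^3 - 70.8172*q^2 - 6.3532*q - 8.4205)/(3.7249*q^6 - 20.9984*q^5 + 15.8906*q^4 + 47.502*q^3 - 12.4215*q^2 - 16.33*q + 5.29)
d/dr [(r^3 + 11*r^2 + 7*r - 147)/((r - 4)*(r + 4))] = (r^4 - 55*r^2 - 58*r - 112)/(r^4 - 32*r^2 + 256)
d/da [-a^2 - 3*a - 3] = -2*a - 3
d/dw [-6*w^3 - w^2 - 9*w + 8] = -18*w^2 - 2*w - 9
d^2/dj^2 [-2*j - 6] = 0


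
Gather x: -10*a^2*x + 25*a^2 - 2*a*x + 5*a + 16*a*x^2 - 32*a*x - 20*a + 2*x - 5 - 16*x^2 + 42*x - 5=25*a^2 - 15*a + x^2*(16*a - 16) + x*(-10*a^2 - 34*a + 44) - 10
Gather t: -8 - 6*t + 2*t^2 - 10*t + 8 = 2*t^2 - 16*t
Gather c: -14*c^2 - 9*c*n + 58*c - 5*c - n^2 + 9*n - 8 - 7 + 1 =-14*c^2 + c*(53 - 9*n) - n^2 + 9*n - 14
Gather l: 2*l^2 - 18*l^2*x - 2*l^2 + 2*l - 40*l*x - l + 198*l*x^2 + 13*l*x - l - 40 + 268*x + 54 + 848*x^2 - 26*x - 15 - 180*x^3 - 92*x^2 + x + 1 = -18*l^2*x + l*(198*x^2 - 27*x) - 180*x^3 + 756*x^2 + 243*x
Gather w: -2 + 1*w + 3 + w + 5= 2*w + 6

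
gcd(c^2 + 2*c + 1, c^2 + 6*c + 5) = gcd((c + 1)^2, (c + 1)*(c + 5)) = c + 1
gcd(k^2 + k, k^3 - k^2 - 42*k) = k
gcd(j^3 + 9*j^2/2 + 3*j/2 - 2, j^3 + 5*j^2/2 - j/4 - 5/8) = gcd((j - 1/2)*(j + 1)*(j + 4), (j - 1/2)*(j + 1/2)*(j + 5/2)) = j - 1/2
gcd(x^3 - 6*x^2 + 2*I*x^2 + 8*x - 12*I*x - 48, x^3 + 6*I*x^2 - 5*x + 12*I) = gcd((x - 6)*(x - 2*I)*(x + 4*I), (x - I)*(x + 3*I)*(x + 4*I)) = x + 4*I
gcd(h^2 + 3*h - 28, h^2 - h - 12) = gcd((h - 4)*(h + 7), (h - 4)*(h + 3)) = h - 4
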